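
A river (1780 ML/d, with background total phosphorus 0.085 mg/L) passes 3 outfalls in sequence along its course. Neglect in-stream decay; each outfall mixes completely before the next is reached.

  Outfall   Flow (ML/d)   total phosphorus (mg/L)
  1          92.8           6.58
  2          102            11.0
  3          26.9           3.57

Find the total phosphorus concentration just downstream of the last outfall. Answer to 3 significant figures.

Outfall 1: combined Q = 1873 ML/d; C = (1780·0.08500 + 92.80·6.580)/1873 = 0.4068 mg/L.
Outfall 2: combined Q = 1975 ML/d; C = (1873·0.4068 + 102.0·11.00)/1975 = 0.9540 mg/L.
Outfall 3: combined Q = 2002 ML/d; C = (1975·0.9540 + 26.90·3.570)/2002 = 0.9891 mg/L.

0.989 mg/L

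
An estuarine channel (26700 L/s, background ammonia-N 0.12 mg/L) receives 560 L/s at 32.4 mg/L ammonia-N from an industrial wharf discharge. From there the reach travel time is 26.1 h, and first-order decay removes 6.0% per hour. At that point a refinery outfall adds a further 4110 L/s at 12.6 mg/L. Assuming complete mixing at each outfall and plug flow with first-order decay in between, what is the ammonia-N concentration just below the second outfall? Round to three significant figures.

1.79 mg/L

Mass balance: C = (26700·0.1200 + 560.0·32.40) / 27260 = 21350/27260 = 0.7831 mg/L; combined flow 27260 L/s.
6.0%/h lost → k = −ln(1 − 0.06) = 0.06188 h⁻¹.
Decay over the reach: 0.7831·exp(−kt) = 0.7831·0.1989 = 0.1558 mg/L.
At the second outfall, C = (27260·0.1558 + 4110·12.60) / (27260 + 4110) = 1.786 mg/L.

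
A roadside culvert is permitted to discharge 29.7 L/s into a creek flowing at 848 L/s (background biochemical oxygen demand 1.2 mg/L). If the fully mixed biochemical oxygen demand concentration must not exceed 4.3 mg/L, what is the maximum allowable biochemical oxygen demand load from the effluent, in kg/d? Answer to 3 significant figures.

238 kg/d

Mass balance at the limit: 848.0·1.200 + 29.70·Cₑ = 877.7·4.3 → Cₑ = 92.81 mg/L.
29.70 L/s = 0.02970 m³/s. Load = 0.02970 m³/s × 92.81 g/m³ × 86 400 s/d = 238.2 kg/d.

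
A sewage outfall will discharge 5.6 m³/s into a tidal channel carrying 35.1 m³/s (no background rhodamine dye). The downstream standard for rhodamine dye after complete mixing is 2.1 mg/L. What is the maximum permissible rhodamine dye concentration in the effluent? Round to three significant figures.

At the limit, (Qr·Cr + Qe·Cₑ)/(Qr + Qe) = 2.1:
Cₑ = (40.70·2.1 − 35.10·0) / 5.600 = 15.26 mg/L.

15.3 mg/L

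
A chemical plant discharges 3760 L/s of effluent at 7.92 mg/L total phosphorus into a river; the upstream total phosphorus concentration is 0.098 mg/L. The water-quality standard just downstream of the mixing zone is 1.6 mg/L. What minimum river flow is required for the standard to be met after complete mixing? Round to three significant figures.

15800 L/s

Set C_mix = 1.6: (Q·0.09800 + 3760·7.920) / (Q + 3760) = 1.6
→ Q = 3760·(7.920 − 1.6)/(1.6 − 0.09800) = 15820 L/s.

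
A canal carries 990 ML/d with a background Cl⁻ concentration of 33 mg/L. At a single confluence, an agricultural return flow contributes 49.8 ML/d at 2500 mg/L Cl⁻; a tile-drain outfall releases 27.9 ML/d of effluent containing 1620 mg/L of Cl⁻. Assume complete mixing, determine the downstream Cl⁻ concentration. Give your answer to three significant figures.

190 mg/L

Flow-weighted average: C = (990.0·33.00 + 49.80·2500 + 27.90·1620) / 1068 = 202400/1068 = 189.5 mg/L.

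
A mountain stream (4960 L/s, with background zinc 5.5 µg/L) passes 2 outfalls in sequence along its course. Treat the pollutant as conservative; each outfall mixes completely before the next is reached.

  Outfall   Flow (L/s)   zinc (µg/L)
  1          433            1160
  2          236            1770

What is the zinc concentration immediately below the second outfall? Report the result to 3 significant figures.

168 µg/L

Below outfall 1: Q → 5393 L/s, C = (4960·5.500 + 433.0·1160)/5393 = 98.19 µg/L.
Below outfall 2: Q → 5629 L/s, C = (5393·98.19 + 236.0·1770)/5629 = 168.3 µg/L.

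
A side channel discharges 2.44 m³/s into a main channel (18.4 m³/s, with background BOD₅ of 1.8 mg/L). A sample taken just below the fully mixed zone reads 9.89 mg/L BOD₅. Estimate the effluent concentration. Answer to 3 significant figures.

Mass balance: 18.40·1.800 + 2.440·Cₑ = 20.84·9.890
→ Cₑ = (20.84·9.890 − 18.40·1.800) / 2.440 = 70.90 mg/L.

70.9 mg/L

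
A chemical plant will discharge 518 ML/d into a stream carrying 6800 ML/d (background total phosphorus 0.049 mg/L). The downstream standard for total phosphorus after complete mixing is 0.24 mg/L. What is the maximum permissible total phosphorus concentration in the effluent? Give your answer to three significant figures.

2.75 mg/L

At the limit, (Qr·Cr + Qe·Cₑ)/(Qr + Qe) = 0.24:
Cₑ = (7318·0.24 − 6800·0.04900) / 518.0 = 2.747 mg/L.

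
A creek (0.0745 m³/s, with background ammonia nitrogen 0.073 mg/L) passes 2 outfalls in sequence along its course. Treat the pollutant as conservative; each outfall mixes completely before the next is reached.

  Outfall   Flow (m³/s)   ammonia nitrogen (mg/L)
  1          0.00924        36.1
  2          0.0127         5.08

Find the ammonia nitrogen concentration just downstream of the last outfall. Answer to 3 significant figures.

4.18 mg/L

Outfall 1: combined Q = 0.08374 m³/s; C = (0.07450·0.07300 + 0.009240·36.10)/0.08374 = 4.048 mg/L.
Outfall 2: combined Q = 0.09644 m³/s; C = (0.08374·4.048 + 0.01270·5.080)/0.09644 = 4.184 mg/L.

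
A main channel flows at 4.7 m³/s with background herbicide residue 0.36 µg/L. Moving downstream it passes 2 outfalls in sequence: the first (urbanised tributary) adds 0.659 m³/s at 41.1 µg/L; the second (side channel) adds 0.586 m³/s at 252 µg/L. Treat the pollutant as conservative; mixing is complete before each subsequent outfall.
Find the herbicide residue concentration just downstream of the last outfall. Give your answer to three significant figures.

29.7 µg/L

Below outfall 1: Q → 5.359 m³/s, C = (4.700·0.3600 + 0.6590·41.10)/5.359 = 5.370 µg/L.
Below outfall 2: Q → 5.945 m³/s, C = (5.359·5.370 + 0.5860·252.0)/5.945 = 29.68 µg/L.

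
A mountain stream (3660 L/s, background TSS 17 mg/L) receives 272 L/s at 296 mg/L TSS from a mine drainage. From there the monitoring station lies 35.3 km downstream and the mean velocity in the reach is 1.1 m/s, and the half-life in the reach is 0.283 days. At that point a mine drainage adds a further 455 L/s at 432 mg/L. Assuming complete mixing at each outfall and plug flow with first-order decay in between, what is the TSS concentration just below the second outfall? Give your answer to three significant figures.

Mixed concentration C = ΣQC/ΣQ = (3660·17.00 + 272.0·296.0) / 3932 = 142700/3932 = 36.30 mg/L; combined flow 3932 L/s.
Travel time t = 35.3·1000 / 1.1 = 32090 s = 8.914 h.
Half-life 0.283 d → k = ln 2 / 0.283 = 2.449 d⁻¹.
Decay over the reach: 36.30·exp(−kt) = 36.30·0.4026 = 14.62 mg/L.
At the second outfall, C = (3932·14.62 + 455.0·432.0) / (3932 + 455.0) = 57.90 mg/L.

57.9 mg/L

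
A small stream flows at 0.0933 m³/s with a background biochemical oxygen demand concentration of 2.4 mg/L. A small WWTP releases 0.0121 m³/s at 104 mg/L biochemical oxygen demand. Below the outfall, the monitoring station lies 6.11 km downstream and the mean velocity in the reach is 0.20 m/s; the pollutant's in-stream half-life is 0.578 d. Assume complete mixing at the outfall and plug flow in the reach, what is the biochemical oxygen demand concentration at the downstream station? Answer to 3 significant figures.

After mixing, C = (0.09330·2.400 + 0.01210·104.0) / 0.1054 = 1.482/0.1054 = 14.06 mg/L.
Travel time t = 6.11·1000 / 0.20 = 30550 s = 8.486 h.
Half-life 0.578 d → k = ln 2 / 0.578 = 1.199 d⁻¹.
First-order decay: C = 14.06·exp(−k·t) = 14.06·0.6544 = 9.203 mg/L.

9.20 mg/L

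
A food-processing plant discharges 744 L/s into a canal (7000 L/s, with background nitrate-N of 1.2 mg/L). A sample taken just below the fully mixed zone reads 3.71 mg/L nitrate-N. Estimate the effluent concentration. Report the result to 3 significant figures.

27.3 mg/L

Mass balance: 7000·1.200 + 744.0·Cₑ = 7744·3.710
→ Cₑ = (7744·3.710 − 7000·1.200) / 744.0 = 27.33 mg/L.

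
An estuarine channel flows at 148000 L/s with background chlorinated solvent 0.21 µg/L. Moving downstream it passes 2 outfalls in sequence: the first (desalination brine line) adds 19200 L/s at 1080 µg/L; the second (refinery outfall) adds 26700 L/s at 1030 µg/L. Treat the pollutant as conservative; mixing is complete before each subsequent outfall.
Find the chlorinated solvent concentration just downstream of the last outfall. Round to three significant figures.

249 µg/L

Outfall 1: combined Q = 167200 L/s; C = (148000·0.2100 + 19200·1080)/167200 = 124.2 µg/L.
Outfall 2: combined Q = 193900 L/s; C = (167200·124.2 + 26700·1030)/193900 = 248.9 µg/L.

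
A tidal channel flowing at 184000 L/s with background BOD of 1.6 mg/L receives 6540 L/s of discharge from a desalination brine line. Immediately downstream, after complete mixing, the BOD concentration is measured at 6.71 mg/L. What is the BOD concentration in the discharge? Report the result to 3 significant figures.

150 mg/L

Mass balance: 184000·1.600 + 6540·Cₑ = 190500·6.710
→ Cₑ = (190500·6.710 − 184000·1.600) / 6540 = 150.5 mg/L.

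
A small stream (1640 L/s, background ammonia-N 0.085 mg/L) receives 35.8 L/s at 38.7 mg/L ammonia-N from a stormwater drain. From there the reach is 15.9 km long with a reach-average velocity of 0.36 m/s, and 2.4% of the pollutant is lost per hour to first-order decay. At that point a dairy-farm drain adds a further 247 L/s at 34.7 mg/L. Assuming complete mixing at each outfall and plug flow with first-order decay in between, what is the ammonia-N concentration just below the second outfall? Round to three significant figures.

5.05 mg/L

Conservation of mass: C = (1640·0.08500 + 35.80·38.70) / 1676 = 1525/1676 = 0.9099 mg/L; combined flow 1676 L/s.
Travel time t = 15.9·1000 / 0.36 = 44170 s = 12.27 h.
2.4%/h lost → k = −ln(1 − 0.024) = 0.02429 h⁻¹.
Decay over the reach: 0.9099·exp(−kt) = 0.9099·0.7423 = 0.6754 mg/L.
At the second outfall, C = (1676·0.6754 + 247.0·34.70) / (1676 + 247.0) = 5.046 mg/L.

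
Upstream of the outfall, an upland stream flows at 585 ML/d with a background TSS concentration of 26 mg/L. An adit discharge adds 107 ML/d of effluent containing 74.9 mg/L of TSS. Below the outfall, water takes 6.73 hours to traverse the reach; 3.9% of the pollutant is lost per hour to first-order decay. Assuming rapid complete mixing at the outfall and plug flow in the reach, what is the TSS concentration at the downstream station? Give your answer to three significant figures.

25.7 mg/L

Conservation of mass: C = (585.0·26.00 + 107.0·74.90) / 692.0 = 23220/692.0 = 33.56 mg/L.
3.9%/h lost → k = −ln(1 − 0.039) = 0.03978 h⁻¹.
Decay over the reach: 33.56·exp(−kt) = 33.56·0.7651 = 25.68 mg/L.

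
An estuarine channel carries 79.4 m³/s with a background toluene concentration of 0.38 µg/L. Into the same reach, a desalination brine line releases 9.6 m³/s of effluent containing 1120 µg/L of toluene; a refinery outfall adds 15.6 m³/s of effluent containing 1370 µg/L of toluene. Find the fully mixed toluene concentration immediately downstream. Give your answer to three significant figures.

Mixed concentration C = ΣQC/ΣQ = (79.40·0.3800 + 9.600·1120 + 15.60·1370) / 104.6 = 32150/104.6 = 307.4 µg/L.

307 µg/L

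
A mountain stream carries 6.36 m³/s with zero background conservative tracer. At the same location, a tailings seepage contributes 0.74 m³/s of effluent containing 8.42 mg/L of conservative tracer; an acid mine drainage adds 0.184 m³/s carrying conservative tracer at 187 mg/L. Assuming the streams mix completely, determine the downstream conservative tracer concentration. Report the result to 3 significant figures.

Conservation of mass: C = (6.360·0 + 0.7400·8.420 + 0.1840·187.0) / 7.284 = 40.64/7.284 = 5.579 mg/L.

5.58 mg/L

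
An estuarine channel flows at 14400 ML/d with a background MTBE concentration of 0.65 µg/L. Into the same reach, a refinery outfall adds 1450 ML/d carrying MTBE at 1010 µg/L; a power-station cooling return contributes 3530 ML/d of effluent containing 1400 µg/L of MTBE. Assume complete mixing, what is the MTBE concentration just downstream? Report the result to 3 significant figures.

Mixed concentration C = ΣQC/ΣQ = (14400·0.6500 + 1450·1010 + 3530·1400) / 19380 = 6416000/19380 = 331.1 µg/L.

331 µg/L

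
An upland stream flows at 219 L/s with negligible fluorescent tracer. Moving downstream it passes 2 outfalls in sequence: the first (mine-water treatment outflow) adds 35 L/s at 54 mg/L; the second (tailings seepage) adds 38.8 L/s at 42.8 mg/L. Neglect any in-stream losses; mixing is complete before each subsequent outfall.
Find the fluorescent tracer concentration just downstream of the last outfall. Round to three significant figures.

Below outfall 1: Q → 254.0 L/s, C = (219.0·0 + 35.00·54.00)/254.0 = 7.441 mg/L.
Below outfall 2: Q → 292.8 L/s, C = (254.0·7.441 + 38.80·42.80)/292.8 = 12.13 mg/L.

12.1 mg/L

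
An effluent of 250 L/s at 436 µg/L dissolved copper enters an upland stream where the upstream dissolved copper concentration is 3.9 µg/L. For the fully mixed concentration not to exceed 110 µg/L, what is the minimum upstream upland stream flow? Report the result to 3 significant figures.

768 L/s

Set C_mix = 110: (Q·3.900 + 250.0·436.0) / (Q + 250.0) = 110
→ Q = 250.0·(436.0 − 110)/(110 − 3.900) = 768.1 L/s.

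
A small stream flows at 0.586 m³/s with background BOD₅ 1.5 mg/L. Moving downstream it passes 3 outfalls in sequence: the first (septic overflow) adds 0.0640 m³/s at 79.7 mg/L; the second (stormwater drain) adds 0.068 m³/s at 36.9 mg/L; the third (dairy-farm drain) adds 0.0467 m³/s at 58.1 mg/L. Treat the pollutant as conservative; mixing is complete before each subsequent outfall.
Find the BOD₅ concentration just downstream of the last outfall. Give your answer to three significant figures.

14.6 mg/L

Below outfall 1: Q → 0.6500 m³/s, C = (0.5860·1.500 + 0.06400·79.70)/0.6500 = 9.200 mg/L.
Below outfall 2: Q → 0.7180 m³/s, C = (0.6500·9.200 + 0.06800·36.90)/0.7180 = 11.82 mg/L.
Below outfall 3: Q → 0.7647 m³/s, C = (0.7180·11.82 + 0.04670·58.10)/0.7647 = 14.65 mg/L.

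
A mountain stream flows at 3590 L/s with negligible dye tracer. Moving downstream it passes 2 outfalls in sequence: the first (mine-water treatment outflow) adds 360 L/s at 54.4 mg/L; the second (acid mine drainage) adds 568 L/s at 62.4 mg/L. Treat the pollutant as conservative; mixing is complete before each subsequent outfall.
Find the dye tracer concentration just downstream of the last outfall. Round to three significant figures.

After outfall 1: Q = 3590 + 360.0 = 3950 L/s; C = (3590·0 + 360.0·54.40)/3950 = 4.958 mg/L.
After outfall 2: Q = 3950 + 568.0 = 4518 L/s; C = (3950·4.958 + 568.0·62.40)/4518 = 12.18 mg/L.

12.2 mg/L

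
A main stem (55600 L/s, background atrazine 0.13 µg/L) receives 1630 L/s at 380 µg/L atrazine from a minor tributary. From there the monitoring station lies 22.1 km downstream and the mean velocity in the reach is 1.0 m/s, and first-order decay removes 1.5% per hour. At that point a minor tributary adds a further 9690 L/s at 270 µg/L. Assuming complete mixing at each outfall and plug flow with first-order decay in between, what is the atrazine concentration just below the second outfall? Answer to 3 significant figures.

47.6 µg/L

Mixed concentration C = ΣQC/ΣQ = (55600·0.1300 + 1630·380.0) / 57230 = 626600/57230 = 10.95 µg/L; combined flow 57230 L/s.
Travel time t = 22.1·1000 / 1.0 = 22100 s = 6.139 h.
1.5%/h lost → k = −ln(1 − 0.015) = 0.01511 h⁻¹.
First-order decay: C = 10.95·exp(−k·t) = 10.95·0.9114 = 9.979 µg/L.
At the second outfall, C = (57230·9.979 + 9690·270.0) / (57230 + 9690) = 47.63 µg/L.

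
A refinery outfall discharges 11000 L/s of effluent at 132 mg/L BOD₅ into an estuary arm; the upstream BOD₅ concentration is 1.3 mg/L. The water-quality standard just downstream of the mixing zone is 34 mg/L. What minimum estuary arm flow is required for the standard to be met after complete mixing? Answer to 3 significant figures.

Set C_mix = 34: (Q·1.300 + 11000·132.0) / (Q + 11000) = 34
→ Q = 11000·(132.0 − 34)/(34 − 1.300) = 32970 L/s.

33000 L/s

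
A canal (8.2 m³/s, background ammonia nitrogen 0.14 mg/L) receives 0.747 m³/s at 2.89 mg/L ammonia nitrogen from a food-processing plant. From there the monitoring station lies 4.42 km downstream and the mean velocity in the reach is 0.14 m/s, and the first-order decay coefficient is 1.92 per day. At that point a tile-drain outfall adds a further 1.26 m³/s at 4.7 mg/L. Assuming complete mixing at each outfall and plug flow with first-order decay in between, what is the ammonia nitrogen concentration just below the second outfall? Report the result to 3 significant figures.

Conservation of mass: C = (8.200·0.1400 + 0.7470·2.890) / 8.947 = 3.307/8.947 = 0.3696 mg/L; combined flow 8.947 m³/s.
Travel time t = 4.42·1000 / 0.14 = 31570 s = 8.770 h.
Applying C = C₀e^(−kt): 0.3696 × 0.4958 = 0.1832 mg/L.
Second outfall: C = (8.947·0.1832 + 1.260·4.700)/10.21 = 0.7408 mg/L.

0.741 mg/L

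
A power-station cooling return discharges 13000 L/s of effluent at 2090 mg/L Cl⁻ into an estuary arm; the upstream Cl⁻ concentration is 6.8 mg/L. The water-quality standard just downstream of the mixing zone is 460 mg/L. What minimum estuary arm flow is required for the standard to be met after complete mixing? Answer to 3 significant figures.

Set C_mix = 460: (Q·6.800 + 13000·2090) / (Q + 13000) = 460
→ Q = 13000·(2090 − 460)/(460 − 6.800) = 46760 L/s.

46800 L/s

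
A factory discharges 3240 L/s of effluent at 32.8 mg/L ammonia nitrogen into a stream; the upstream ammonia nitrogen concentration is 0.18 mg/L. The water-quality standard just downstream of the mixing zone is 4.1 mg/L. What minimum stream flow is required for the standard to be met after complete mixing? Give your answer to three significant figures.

Set C_mix = 4.1: (Q·0.1800 + 3240·32.80) / (Q + 3240) = 4.1
→ Q = 3240·(32.80 − 4.1)/(4.1 − 0.1800) = 23720 L/s.

23700 L/s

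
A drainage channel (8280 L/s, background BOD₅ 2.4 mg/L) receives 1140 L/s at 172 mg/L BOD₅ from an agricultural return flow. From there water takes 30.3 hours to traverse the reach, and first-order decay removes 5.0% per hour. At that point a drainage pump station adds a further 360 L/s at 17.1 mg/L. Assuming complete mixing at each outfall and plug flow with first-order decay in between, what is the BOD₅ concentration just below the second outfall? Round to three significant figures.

5.30 mg/L

Conservation of mass: C = (8280·2.400 + 1140·172.0) / 9420 = 216000/9420 = 22.92 mg/L; combined flow 9420 L/s.
5.0%/h lost → k = −ln(1 − 0.05) = 0.05129 h⁻¹.
Decay over the reach: 22.92·exp(−kt) = 22.92·0.2114 = 4.845 mg/L.
At the second outfall, C = (9420·4.845 + 360.0·17.10) / (9420 + 360.0) = 5.297 mg/L.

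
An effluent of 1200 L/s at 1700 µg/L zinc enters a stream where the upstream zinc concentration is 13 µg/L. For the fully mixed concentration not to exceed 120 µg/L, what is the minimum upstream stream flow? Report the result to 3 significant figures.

17700 L/s

Set C_mix = 120: (Q·13.00 + 1200·1700) / (Q + 1200) = 120
→ Q = 1200·(1700 − 120)/(120 − 13.00) = 17720 L/s.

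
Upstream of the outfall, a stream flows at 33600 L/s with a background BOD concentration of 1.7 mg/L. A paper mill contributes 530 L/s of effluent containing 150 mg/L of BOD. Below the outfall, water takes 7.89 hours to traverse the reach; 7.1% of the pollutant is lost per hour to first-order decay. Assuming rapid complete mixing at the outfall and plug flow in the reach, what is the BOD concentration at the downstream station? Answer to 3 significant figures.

2.24 mg/L

Flow-weighted average: C = (33600·1.700 + 530.0·150.0) / 34130 = 136600/34130 = 4.003 mg/L.
7.1%/h lost → k = −ln(1 − 0.071) = 0.07365 h⁻¹.
Decay over the reach: 4.003·exp(−kt) = 4.003·0.5593 = 2.239 mg/L.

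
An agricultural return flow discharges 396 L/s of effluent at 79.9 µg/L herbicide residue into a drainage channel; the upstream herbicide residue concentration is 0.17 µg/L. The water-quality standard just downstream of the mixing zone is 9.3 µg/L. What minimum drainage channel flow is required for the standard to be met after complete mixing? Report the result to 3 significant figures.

Set C_mix = 9.3: (Q·0.1700 + 396.0·79.90) / (Q + 396.0) = 9.3
→ Q = 396.0·(79.90 − 9.3)/(9.3 − 0.1700) = 3062 L/s.

3060 L/s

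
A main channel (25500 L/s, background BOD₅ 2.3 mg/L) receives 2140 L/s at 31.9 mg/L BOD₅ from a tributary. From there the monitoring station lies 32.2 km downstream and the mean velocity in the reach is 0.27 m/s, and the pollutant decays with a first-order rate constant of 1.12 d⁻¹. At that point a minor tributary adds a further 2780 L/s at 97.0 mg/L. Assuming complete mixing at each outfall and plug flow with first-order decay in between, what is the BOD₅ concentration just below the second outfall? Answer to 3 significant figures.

Conservation of mass: C = (25500·2.300 + 2140·31.90) / 27640 = 126900/27640 = 4.592 mg/L; combined flow 27640 L/s.
Travel time t = 32.2·1000 / 0.27 = 119300 s = 33.13 h.
After decay, C = 4.592 × e^(−kt) = 4.592 × 0.2131 = 0.9785 mg/L.
Second outfall: C = (27640·0.9785 + 2780·97.00)/30420 = 9.754 mg/L.

9.75 mg/L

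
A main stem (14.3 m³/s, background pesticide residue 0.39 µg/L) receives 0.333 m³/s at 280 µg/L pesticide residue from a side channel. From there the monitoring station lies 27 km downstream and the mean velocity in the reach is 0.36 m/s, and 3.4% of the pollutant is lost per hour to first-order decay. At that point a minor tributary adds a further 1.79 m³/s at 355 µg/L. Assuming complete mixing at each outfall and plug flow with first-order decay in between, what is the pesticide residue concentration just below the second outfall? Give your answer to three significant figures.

41.6 µg/L

Conservation of mass: C = (14.30·0.3900 + 0.3330·280.0) / 14.63 = 98.82/14.63 = 6.753 µg/L; combined flow 14.63 m³/s.
Travel time t = 27·1000 / 0.36 = 75000 s = 20.83 h.
3.4%/h lost → k = −ln(1 − 0.034) = 0.03459 h⁻¹.
First-order decay: C = 6.753·exp(−k·t) = 6.753·0.4864 = 3.285 µg/L.
Second outfall: C = (14.63·3.285 + 1.790·355.0)/16.42 = 41.62 µg/L.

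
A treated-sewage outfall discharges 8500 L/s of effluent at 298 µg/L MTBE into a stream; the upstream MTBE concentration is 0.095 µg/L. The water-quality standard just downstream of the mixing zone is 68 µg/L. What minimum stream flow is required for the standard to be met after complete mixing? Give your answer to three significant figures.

Set C_mix = 68: (Q·0.09500 + 8500·298.0) / (Q + 8500) = 68
→ Q = 8500·(298.0 − 68)/(68 − 0.09500) = 28790 L/s.

28800 L/s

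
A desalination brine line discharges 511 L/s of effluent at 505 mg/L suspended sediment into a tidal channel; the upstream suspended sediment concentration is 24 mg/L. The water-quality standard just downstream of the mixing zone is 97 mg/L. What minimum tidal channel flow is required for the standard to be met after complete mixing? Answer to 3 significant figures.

2860 L/s

Set C_mix = 97: (Q·24.00 + 511.0·505.0) / (Q + 511.0) = 97
→ Q = 511.0·(505.0 − 97)/(97 − 24.00) = 2856 L/s.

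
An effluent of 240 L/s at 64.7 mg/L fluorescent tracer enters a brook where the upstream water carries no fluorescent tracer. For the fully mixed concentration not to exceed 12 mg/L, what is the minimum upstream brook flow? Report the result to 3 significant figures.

Set C_mix = 12: (Q·0 + 240.0·64.70) / (Q + 240.0) = 12
→ Q = 240.0·(64.70 − 12)/(12 − 0) = 1054 L/s.

1050 L/s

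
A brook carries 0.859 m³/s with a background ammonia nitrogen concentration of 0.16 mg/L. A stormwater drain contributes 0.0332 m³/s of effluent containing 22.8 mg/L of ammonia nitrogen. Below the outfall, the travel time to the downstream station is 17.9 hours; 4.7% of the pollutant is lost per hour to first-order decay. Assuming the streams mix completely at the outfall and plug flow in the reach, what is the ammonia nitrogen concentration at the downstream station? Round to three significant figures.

0.423 mg/L

Mass balance: C = (0.8590·0.1600 + 0.03320·22.80) / 0.8922 = 0.8944/0.8922 = 1.002 mg/L.
4.7%/h lost → k = −ln(1 − 0.047) = 0.04814 h⁻¹.
After decay, C = 1.002 × e^(−kt) = 1.002 × 0.4224 = 0.4235 mg/L.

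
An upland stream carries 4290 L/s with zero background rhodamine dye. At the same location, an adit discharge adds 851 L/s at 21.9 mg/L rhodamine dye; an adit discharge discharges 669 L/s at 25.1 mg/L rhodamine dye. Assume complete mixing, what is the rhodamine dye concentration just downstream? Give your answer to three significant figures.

6.10 mg/L

Flow-weighted average: C = (4290·0 + 851.0·21.90 + 669.0·25.10) / 5810 = 35430/5810 = 6.098 mg/L.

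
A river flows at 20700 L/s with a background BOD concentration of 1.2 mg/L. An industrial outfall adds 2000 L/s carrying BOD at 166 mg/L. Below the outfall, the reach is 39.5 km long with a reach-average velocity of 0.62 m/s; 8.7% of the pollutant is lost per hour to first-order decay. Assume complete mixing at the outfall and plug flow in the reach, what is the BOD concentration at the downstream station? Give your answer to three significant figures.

Mixed concentration C = ΣQC/ΣQ = (20700·1.200 + 2000·166.0) / 22700 = 356800/22700 = 15.72 mg/L.
Travel time t = 39.5·1000 / 0.62 = 63710 s = 17.70 h.
8.7%/h lost → k = −ln(1 − 0.087) = 0.09102 h⁻¹.
After decay, C = 15.72 × e^(−kt) = 15.72 × 0.1997 = 3.140 mg/L.

3.14 mg/L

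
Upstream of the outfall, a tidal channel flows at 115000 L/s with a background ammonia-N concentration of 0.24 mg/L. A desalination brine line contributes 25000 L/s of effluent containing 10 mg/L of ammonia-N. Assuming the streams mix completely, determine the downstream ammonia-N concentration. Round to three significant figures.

1.98 mg/L

Conservation of mass: C = (115000·0.2400 + 25000·10.00) / 140000 = 277600/140000 = 1.983 mg/L.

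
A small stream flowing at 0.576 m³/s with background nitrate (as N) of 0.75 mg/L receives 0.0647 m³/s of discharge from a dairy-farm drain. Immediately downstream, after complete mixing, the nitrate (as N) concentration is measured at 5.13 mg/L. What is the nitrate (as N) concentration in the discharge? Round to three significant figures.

44.1 mg/L

Mass balance: 0.5760·0.7500 + 0.06470·Cₑ = 0.6407·5.130
→ Cₑ = (0.6407·5.130 − 0.5760·0.7500) / 0.06470 = 44.12 mg/L.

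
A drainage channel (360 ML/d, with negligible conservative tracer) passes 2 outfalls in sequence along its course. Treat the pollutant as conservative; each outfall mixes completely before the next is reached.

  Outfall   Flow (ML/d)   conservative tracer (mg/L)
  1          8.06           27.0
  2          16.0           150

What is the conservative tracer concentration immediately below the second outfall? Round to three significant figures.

6.82 mg/L

Below outfall 1: Q → 368.1 ML/d, C = (360.0·0 + 8.060·27.00)/368.1 = 0.5913 mg/L.
Below outfall 2: Q → 384.1 ML/d, C = (368.1·0.5913 + 16.00·150.0)/384.1 = 6.816 mg/L.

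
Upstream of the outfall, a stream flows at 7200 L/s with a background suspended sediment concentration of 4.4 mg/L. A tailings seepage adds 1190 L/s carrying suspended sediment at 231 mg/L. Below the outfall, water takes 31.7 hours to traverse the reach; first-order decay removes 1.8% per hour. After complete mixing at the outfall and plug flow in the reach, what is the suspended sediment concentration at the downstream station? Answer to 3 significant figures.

20.5 mg/L

After mixing, C = (7200·4.400 + 1190·231.0) / 8390 = 306600/8390 = 36.54 mg/L.
1.8%/h lost → k = −ln(1 − 0.018) = 0.01816 h⁻¹.
Decay over the reach: 36.54·exp(−kt) = 36.54·0.5623 = 20.54 mg/L.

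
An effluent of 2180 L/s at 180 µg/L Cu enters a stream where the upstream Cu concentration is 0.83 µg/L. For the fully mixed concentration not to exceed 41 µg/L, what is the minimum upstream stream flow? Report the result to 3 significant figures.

7540 L/s

Set C_mix = 41: (Q·0.8300 + 2180·180.0) / (Q + 2180) = 41
→ Q = 2180·(180.0 − 41)/(41 − 0.8300) = 7543 L/s.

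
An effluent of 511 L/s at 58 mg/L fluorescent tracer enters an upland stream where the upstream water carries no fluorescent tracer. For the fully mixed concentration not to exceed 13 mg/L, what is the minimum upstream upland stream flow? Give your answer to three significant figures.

1770 L/s

Set C_mix = 13: (Q·0 + 511.0·58.00) / (Q + 511.0) = 13
→ Q = 511.0·(58.00 − 13)/(13 − 0) = 1769 L/s.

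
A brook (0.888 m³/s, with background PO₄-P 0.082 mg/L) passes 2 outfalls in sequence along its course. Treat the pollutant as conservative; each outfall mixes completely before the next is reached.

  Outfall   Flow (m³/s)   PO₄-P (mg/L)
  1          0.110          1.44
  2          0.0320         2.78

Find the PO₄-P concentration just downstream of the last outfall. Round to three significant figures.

Outfall 1: combined Q = 0.9980 m³/s; C = (0.8880·0.08200 + 0.1100·1.440)/0.9980 = 0.2317 mg/L.
Outfall 2: combined Q = 1.030 m³/s; C = (0.9980·0.2317 + 0.03200·2.780)/1.030 = 0.3109 mg/L.

0.311 mg/L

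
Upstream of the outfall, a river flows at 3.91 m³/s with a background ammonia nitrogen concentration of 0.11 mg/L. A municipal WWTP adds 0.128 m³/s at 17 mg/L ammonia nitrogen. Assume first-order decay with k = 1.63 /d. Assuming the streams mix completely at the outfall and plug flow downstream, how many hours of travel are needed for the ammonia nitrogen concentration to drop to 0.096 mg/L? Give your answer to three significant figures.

Flow-weighted average: C = (3.910·0.1100 + 0.1280·17.00) / 4.038 = 2.606/4.038 = 0.6454 mg/L.
0.6454·exp(−k·t) = 0.096 → t = ln(0.6454/0.096)/k = 101000 s = 28.06 h.

28.1 h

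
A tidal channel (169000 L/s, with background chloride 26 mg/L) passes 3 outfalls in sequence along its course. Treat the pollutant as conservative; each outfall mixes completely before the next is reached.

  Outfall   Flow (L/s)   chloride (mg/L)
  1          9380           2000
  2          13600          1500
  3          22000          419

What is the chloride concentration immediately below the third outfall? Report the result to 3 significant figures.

247 mg/L

After outfall 1: Q = 169000 + 9380 = 178400 L/s; C = (169000·26.00 + 9380·2000)/178400 = 129.8 mg/L.
After outfall 2: Q = 178400 + 13600 = 192000 L/s; C = (178400·129.8 + 13600·1500)/192000 = 226.9 mg/L.
After outfall 3: Q = 192000 + 22000 = 214000 L/s; C = (192000·226.9 + 22000·419.0)/214000 = 246.6 mg/L.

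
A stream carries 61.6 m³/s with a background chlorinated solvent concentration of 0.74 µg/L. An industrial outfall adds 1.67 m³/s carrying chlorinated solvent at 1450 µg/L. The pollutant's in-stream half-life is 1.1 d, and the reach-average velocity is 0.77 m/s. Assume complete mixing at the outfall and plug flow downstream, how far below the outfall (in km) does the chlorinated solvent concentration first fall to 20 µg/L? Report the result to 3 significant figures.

70.5 km

Flow-weighted average: C = (61.60·0.7400 + 1.670·1450) / 63.27 = 2467/63.27 = 38.99 µg/L.
Half-life 1.1 d → k = ln 2 / 1.1 = 0.6301 d⁻¹.
Set 38.99·exp(−k·t) = 20 → t = ln(38.99/20)/k = 91540 s = 25.43 h.
Distance = v·t = 0.77·91540 = 70490 m = 70.49 km.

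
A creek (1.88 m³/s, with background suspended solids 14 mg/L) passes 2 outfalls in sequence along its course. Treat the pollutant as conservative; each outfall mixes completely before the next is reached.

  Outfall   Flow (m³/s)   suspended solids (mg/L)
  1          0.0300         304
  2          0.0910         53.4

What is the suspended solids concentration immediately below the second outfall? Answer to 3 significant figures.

20.1 mg/L

After outfall 1: Q = 1.880 + 0.03000 = 1.910 m³/s; C = (1.880·14.00 + 0.03000·304.0)/1.910 = 18.55 mg/L.
After outfall 2: Q = 1.910 + 0.09100 = 2.001 m³/s; C = (1.910·18.55 + 0.09100·53.40)/2.001 = 20.14 mg/L.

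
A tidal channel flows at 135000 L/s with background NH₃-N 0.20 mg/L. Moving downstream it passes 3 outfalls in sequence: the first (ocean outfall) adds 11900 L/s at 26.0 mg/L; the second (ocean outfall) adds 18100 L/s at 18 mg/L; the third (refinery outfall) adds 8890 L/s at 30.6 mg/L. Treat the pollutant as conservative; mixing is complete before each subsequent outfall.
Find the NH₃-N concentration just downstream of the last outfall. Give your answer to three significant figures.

5.37 mg/L

Below outfall 1: Q → 146900 L/s, C = (135000·0.2000 + 11900·26.00)/146900 = 2.290 mg/L.
Below outfall 2: Q → 165000 L/s, C = (146900·2.290 + 18100·18.00)/165000 = 4.013 mg/L.
Below outfall 3: Q → 173900 L/s, C = (165000·4.013 + 8890·30.60)/173900 = 5.373 mg/L.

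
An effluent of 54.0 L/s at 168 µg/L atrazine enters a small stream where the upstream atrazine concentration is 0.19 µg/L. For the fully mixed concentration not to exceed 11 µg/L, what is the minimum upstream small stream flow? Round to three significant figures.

Set C_mix = 11: (Q·0.1900 + 54.00·168.0) / (Q + 54.00) = 11
→ Q = 54.00·(168.0 − 11)/(11 − 0.1900) = 784.3 L/s.

784 L/s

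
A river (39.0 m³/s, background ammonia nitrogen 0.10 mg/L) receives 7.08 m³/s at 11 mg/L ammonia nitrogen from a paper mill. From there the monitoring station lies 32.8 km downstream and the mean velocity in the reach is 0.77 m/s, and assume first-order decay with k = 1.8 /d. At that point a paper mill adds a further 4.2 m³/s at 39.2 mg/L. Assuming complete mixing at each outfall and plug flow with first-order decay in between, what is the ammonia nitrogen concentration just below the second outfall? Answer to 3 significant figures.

Flow-weighted average: C = (39.00·0.1000 + 7.080·11.00) / 46.08 = 81.78/46.08 = 1.775 mg/L; combined flow 46.08 m³/s.
Travel time t = 32.8·1000 / 0.77 = 42600 s = 11.83 h.
First-order decay: C = 1.775·exp(−k·t) = 1.775·0.4117 = 0.7307 mg/L.
Second outfall: C = (46.08·0.7307 + 4.200·39.20)/50.28 = 3.944 mg/L.

3.94 mg/L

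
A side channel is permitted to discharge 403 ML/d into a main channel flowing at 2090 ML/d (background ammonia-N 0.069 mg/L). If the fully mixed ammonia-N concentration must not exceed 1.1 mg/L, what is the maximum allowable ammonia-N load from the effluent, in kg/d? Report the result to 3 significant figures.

2600 kg/d

Mass balance at the limit: 2090·0.06900 + 403.0·Cₑ = 2493·1.1 → Cₑ = 6.447 mg/L.
403.0 ML/d = 4.664 m³/s. Load = 4.664 m³/s × 6.447 g/m³ × 86 400 s/d = 2598 kg/d.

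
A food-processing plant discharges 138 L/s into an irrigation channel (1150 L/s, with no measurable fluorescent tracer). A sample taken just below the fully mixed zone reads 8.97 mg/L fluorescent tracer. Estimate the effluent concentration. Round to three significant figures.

83.7 mg/L

Mass balance: 1150·0 + 138.0·Cₑ = 1288·8.970
→ Cₑ = (1288·8.970 − 1150·0) / 138.0 = 83.72 mg/L.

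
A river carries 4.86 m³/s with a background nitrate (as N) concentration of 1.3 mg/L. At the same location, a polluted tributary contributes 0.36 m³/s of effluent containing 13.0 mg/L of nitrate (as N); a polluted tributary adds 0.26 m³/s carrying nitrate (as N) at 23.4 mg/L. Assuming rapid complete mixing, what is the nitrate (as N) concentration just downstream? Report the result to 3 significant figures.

Flow-weighted average: C = (4.860·1.300 + 0.3600·13.00 + 0.2600·23.40) / 5.480 = 17.08/5.480 = 3.117 mg/L.

3.12 mg/L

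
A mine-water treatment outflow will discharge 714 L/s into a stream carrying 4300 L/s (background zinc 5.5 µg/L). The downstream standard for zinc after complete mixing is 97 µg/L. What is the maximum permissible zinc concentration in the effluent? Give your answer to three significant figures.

At the limit, (Qr·Cr + Qe·Cₑ)/(Qr + Qe) = 97:
Cₑ = (5014·97 − 4300·5.500) / 714.0 = 648.1 µg/L.

648 µg/L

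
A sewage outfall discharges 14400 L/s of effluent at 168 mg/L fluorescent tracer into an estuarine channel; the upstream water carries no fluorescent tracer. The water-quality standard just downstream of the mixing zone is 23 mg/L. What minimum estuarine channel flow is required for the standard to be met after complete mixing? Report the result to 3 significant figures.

Set C_mix = 23: (Q·0 + 14400·168.0) / (Q + 14400) = 23
→ Q = 14400·(168.0 − 23)/(23 − 0) = 90780 L/s.

90800 L/s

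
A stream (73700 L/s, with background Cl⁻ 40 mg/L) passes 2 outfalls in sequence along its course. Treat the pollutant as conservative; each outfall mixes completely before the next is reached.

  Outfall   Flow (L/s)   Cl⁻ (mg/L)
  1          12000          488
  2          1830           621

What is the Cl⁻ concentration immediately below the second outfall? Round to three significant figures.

Outfall 1: combined Q = 85700 L/s; C = (73700·40.00 + 12000·488.0)/85700 = 102.7 mg/L.
Outfall 2: combined Q = 87530 L/s; C = (85700·102.7 + 1830·621.0)/87530 = 113.6 mg/L.

114 mg/L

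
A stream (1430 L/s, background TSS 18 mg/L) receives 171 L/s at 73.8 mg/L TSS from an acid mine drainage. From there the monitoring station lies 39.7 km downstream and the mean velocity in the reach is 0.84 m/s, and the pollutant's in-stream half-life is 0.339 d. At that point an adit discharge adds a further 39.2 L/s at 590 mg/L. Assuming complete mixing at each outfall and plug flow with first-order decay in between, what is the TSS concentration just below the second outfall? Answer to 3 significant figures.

Mixed concentration C = ΣQC/ΣQ = (1430·18.00 + 171.0·73.80) / 1601 = 38360/1601 = 23.96 mg/L; combined flow 1601 L/s.
Travel time t = 39.7·1000 / 0.84 = 47260 s = 13.13 h.
Half-life 0.339 d → k = ln 2 / 0.339 = 2.045 d⁻¹.
After decay, C = 23.96 × e^(−kt) = 23.96 × 0.3268 = 7.830 mg/L.
At the second outfall, C = (1601·7.830 + 39.20·590.0) / (1601 + 39.20) = 21.74 mg/L.

21.7 mg/L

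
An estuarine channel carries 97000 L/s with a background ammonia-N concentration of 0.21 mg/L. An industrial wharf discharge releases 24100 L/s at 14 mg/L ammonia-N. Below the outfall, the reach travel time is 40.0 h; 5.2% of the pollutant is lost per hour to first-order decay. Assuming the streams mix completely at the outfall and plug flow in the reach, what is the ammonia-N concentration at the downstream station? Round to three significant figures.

Mixed concentration C = ΣQC/ΣQ = (97000·0.2100 + 24100·14.00) / 121100 = 357800/121100 = 2.954 mg/L.
5.2%/h lost → k = −ln(1 − 0.052) = 0.05340 h⁻¹.
After decay, C = 2.954 × e^(−kt) = 2.954 × 0.1181 = 0.3490 mg/L.

0.349 mg/L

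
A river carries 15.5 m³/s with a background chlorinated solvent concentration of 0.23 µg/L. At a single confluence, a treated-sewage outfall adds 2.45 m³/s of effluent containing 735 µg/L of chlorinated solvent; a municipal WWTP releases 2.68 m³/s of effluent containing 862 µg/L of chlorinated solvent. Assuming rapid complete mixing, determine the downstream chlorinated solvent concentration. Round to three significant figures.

After mixing, C = (15.50·0.2300 + 2.450·735.0 + 2.680·862.0) / 20.63 = 4114/20.63 = 199.4 µg/L.

199 µg/L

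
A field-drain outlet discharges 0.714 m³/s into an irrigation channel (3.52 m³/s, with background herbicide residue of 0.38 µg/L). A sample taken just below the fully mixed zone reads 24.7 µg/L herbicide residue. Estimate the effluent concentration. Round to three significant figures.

145 µg/L

Mass balance: 3.520·0.3800 + 0.7140·Cₑ = 4.234·24.70
→ Cₑ = (4.234·24.70 − 3.520·0.3800) / 0.7140 = 144.6 µg/L.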